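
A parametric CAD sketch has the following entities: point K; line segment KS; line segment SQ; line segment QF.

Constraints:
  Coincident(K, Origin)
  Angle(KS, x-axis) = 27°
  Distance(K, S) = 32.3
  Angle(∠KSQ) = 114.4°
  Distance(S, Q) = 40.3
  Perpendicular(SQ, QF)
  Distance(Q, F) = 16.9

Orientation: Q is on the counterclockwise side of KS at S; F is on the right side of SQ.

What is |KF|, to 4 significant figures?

70.87

K is at the origin; KS runs at 27.0° with length 32.3, so S = 32.3·(cos 27.0°, sin 27.0°) = (28.78, 14.66). ∠KSQ = 114.4°, so SQ runs at 27.0° + (180° − 114.4°) = 92.60° from the x-axis; with |SQ| = 40.3, Q = S + 40.3·(cos 92.60°, sin 92.60°) = (26.95, 54.92). SQ ⟂ QF; with |QF| = 16.9 on the right of SQ, F = Q + 16.9·(0.9990, 0.04536) = (43.83, 55.69). Then |KF| = |F − K| = 70.87.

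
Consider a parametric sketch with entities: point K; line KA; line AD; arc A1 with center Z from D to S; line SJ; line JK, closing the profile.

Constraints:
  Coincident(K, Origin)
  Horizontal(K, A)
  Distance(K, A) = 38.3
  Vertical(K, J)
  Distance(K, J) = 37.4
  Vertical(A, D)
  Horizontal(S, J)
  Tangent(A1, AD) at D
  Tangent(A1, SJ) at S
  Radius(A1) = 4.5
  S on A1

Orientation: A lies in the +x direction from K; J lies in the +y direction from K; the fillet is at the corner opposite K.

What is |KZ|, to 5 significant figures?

47.168

K is at the origin; K and A share the same y with |KA| = 38.3 and A on the +x side, so A = (38.300, 0.0000). KJ is vertical with |KJ| = 37.4 and J on the +y side, so J = (0.0000, 37.400). The virtual corner opposite K is at (38.300, 37.400). The tangent condition forces ZD to be normal to AD and since A1 is tangent to SJ there, ZS ⟂ SJ, with radius 4.5, so the center Z sits 4.5 in from both sides at Z = (33.800, 32.900). Then |KZ| = |Z − K| = 47.168.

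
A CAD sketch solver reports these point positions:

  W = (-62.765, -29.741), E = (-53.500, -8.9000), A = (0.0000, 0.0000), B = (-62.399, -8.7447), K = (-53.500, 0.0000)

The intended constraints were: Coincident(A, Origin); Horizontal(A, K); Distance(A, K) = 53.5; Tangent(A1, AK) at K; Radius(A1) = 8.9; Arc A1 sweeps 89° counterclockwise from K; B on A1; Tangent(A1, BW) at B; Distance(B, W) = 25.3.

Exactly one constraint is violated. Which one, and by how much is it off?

Distance(B, W) = 25.3 — off by 4.30.

A = (0.00, 0.00) ✓; A.y = 0.00, K.y = 0.00 ✓; |AK| = 53.50 ✓; ∠(EK, KA) = 90.00° ✓; |EK| = 8.900 ✓; bearing(E→B) − bearing(E→K) = 89.00° ✓; |EB| = 8.900 ✓; ∠(EB, BW) = 90.00° ✓; |BW| = 21.00 ✗.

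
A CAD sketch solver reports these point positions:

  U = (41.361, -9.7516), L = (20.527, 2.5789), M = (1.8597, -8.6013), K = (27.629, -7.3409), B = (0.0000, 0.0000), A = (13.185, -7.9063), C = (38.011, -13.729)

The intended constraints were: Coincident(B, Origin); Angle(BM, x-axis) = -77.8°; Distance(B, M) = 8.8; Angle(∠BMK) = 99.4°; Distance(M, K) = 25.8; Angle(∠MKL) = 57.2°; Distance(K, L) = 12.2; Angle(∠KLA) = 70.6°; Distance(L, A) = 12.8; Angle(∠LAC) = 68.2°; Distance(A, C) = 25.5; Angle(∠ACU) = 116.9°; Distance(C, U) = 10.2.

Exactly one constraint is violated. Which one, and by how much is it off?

Distance(C, U) = 10.2 — off by 5.00.

B = (0.00, 0.00) ✓; BM at -77.80° ✓; |BM| = 8.800 ✓; ∠BMK = 99.40° ✓; |MK| = 25.80 ✓; ∠MKL = 57.20° ✓; |KL| = 12.20 ✓; ∠KLA = 70.60° ✓; |LA| = 12.80 ✓; ∠LAC = 68.20° ✓; |AC| = 25.50 ✓; ∠ACU = 116.9° ✓; |CU| = 5.200 ✗.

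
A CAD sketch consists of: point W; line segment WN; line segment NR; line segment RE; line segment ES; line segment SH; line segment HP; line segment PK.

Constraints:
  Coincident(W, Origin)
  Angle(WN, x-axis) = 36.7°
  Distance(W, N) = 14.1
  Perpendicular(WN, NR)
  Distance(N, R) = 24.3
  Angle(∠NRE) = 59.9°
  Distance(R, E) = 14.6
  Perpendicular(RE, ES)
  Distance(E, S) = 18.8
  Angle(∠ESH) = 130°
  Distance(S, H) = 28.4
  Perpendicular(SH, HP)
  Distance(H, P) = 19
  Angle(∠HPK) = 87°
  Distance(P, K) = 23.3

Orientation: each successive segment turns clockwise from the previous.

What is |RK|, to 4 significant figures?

8.512

W is at the origin; WN runs at 36.7° with length 14.1, so N = (11.31, 8.427). WN is perpendicular to NR, so NR runs at -53.30°; with |NR| = 24.3, R = (25.83, -11.06). ∠NRE = 59.9° gives RE at -173.4° from the x-axis; with |RE| = 14.6, E = (11.32, -12.73). RE is perpendicular to ES, so ES runs at 96.60°; with |ES| = 18.8, S = (9.163, 5.941). ∠ESH = 130.0° gives SH at 46.60° from the x-axis; with |SH| = 28.4, H = (28.68, 26.58). SH ⟂ HP, so HP runs at -43.40°; with |HP| = 19.0, P = (42.48, 13.52). ∠HPK = 87.0° gives PK at -136.4° from the x-axis; with |PK| = 23.3, K = (25.61, -2.547). Then |RK| = |K − R| = 8.512.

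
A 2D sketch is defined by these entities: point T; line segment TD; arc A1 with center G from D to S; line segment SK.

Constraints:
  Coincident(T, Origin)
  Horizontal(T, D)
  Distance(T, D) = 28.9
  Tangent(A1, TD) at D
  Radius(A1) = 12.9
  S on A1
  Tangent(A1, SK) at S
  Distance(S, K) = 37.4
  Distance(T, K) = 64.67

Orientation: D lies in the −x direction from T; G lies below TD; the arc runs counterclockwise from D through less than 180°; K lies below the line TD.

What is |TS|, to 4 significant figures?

43.93

T is at the origin; TD is horizontal with |TD| = 28.9 and D on the −x side, so D = (-28.90, 0.000). Tangency of A1 to TD means the radius GD is perpendicular to TD, so G = D + (0, -12.9) = (-28.90, -12.90). Since GS ⟂ SK (tangency), |GK| = √(12.9² + 37.4²) = 39.56 regardless of where S sits on A1. So K lies on both circle(T, 64.67) and circle(G, 39.56); the below-TD intersection is K = (-39.88, -50.91). S is the foot of the tangent from K: S = (-41.78, -13.56).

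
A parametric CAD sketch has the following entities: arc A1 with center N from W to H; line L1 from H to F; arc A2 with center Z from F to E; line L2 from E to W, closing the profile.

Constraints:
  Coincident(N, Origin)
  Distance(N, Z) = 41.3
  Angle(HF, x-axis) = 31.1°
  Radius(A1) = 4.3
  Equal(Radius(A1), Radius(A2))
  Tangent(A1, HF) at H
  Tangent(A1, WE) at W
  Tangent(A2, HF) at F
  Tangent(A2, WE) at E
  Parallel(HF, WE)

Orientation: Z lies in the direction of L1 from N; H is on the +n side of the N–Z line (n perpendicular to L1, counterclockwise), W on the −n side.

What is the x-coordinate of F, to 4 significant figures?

33.14

The slot axis is L1's direction at 31.1°, so u = (cos 31.1°, sin 31.1°) = (0.8563, 0.5165) and n = (−sin 31.1°, cos 31.1°) = (-0.5165, 0.8563). N is at the origin and Z lies 41.3 along u from N, so Z = 41.3·u = (35.36, 21.33). Tangency of A1 to both parallel lines with radius 4.3 puts H and W at N ± 4.3·n: H = (-2.221, 3.682), W = (2.221, -3.682). Equal radii place F and E the same way about Z: F = Z + 4.3·n = (33.14, 25.01), E = Z − 4.3·n = (37.58, 17.65). So F.x = 33.14.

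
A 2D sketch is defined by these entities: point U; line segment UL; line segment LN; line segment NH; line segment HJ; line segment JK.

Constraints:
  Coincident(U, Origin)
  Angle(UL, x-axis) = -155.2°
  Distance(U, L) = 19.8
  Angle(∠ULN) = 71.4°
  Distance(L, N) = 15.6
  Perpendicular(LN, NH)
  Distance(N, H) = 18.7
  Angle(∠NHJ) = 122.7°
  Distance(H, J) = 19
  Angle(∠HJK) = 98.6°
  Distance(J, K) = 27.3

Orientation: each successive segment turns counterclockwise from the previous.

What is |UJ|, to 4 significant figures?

12.20

U is at the origin; UL runs at -155.2° with length 19.8, so L = (-17.97, -8.305). ∠ULN = 71.4° gives LN at -46.60° from the x-axis; with |LN| = 15.6, N = (-7.255, -19.64). LN is perpendicular to NH, so NH runs at 43.40°; with |NH| = 18.7, H = (6.332, -6.791). ∠NHJ = 122.7° gives HJ at 100.7° from the x-axis; with |HJ| = 19.0, J = (2.804, 11.88). Then |UJ| = |J − U| = 12.20.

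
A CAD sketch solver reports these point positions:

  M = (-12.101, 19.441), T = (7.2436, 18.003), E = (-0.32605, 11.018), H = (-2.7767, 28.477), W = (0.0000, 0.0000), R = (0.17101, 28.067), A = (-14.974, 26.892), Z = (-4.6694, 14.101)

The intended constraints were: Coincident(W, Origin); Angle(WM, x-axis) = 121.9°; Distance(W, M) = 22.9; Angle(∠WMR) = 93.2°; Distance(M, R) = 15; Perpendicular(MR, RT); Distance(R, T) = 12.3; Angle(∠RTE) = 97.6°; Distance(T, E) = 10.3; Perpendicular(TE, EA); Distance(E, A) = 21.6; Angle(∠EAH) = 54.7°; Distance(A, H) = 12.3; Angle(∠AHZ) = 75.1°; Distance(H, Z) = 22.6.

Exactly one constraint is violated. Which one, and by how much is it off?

Distance(H, Z) = 22.6 — off by 8.10.

W = (0.00, 0.00) ✓; WM at 121.9° ✓; |WM| = 22.90 ✓; ∠WMR = 93.20° ✓; |MR| = 15.00 ✓; ∠(MR, RT) = 90.01° ✓; |RT| = 12.30 ✓; ∠RTE = 97.60° ✓; |TE| = 10.30 ✓; ∠(TE, EA) = 90.00° ✓; |EA| = 21.60 ✓; ∠EAH = 54.70° ✓; |AH| = 12.30 ✓; ∠AHZ = 75.10° ✓; |HZ| = 14.50 ✗.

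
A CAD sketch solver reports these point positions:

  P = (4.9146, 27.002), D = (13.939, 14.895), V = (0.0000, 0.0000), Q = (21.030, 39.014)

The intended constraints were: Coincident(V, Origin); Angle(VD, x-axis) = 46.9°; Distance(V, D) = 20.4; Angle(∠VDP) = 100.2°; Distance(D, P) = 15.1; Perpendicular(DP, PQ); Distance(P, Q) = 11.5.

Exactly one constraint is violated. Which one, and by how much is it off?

Distance(P, Q) = 11.5 — off by 8.60.

V = (0.00, 0.00) ✓; VD at 46.90° ✓; |VD| = 20.40 ✓; ∠VDP = 100.2° ✓; |DP| = 15.10 ✓; ∠(DP, PQ) = 90.00° ✓; |PQ| = 20.10 ✗.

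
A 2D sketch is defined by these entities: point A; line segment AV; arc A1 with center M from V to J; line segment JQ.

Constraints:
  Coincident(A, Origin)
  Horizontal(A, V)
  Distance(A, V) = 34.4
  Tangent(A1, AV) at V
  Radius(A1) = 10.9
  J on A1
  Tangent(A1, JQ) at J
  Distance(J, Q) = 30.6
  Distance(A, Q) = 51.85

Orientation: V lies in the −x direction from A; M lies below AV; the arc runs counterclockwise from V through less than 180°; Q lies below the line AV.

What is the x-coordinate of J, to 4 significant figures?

-43.93

Checks: |MJ| = 10.90 ✓; ∠(MJ, JQ) = 90.00° ✓; |JQ| = 30.60 ✓; |AQ| = 51.85 ✓.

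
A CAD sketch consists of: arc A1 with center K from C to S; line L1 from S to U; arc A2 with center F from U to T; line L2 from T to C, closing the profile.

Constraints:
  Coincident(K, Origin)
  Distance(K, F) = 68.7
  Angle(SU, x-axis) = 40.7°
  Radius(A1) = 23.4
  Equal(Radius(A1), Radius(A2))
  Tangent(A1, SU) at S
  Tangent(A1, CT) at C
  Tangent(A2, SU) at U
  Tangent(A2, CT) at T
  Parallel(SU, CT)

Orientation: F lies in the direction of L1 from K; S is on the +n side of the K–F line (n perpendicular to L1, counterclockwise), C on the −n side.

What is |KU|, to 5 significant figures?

72.576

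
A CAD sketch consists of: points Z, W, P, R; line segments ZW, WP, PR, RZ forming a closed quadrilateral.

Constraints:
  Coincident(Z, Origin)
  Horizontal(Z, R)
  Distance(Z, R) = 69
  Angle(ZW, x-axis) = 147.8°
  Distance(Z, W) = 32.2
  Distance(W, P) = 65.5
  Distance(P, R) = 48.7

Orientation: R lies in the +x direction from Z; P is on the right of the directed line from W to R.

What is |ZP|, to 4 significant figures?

33.47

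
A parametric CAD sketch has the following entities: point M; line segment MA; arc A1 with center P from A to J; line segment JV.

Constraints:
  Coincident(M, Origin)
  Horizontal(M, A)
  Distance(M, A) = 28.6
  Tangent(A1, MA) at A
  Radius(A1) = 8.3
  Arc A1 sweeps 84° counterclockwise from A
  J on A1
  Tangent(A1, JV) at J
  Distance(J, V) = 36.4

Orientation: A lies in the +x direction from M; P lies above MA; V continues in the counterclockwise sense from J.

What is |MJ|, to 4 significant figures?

37.60

M is at the origin; M and A share the same y with |MA| = 28.6 and A on the +x side, so A = (28.60, 0.000). The tangent condition forces PA to be normal to MA, so P = A + (0, 8.3) = (28.60, 8.300). On A1, A sits at bearing -90° from P; an 84° counterclockwise sweep puts J at bearing -6°, so J = P + 8.3·(cos -6°, sin -6°) = (36.85, 7.432). Then |MJ| = |J − M| = 37.60.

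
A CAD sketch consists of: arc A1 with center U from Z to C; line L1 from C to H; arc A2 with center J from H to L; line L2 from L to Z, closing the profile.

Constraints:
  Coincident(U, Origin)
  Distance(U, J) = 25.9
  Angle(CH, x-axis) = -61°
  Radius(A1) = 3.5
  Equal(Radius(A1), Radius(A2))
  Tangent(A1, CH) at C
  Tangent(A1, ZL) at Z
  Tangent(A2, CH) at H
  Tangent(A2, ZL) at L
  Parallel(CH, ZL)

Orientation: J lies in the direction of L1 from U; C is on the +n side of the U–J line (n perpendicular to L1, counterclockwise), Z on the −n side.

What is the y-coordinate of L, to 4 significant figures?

-24.35

The slot axis is L1's direction at -61.0°, so u = (cos -61.0°, sin -61.0°) = (0.4848, -0.8746) and n = (−sin -61.0°, cos -61.0°) = (0.8746, 0.4848). U is at the origin and J lies 25.9 along u from U, so J = 25.9·u = (12.56, -22.65). Tangency of A1 to both parallel lines with radius 3.5 puts C and Z at U ± 3.5·n: C = (3.061, 1.697), Z = (-3.061, -1.697). Equal radii place H and L the same way about J: H = J + 3.5·n = (15.62, -20.96), L = J − 3.5·n = (9.495, -24.35). So L.y = -24.35.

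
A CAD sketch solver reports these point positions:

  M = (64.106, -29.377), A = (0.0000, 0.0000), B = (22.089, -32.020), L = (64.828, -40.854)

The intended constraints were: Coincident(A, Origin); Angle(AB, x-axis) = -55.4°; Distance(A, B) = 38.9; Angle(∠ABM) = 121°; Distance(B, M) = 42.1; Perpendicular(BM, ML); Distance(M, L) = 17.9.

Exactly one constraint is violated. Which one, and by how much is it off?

Distance(M, L) = 17.9 — off by 6.40.

A = (0.00, 0.00) ✓; AB at -55.40° ✓; |AB| = 38.90 ✓; ∠ABM = 121.0° ✓; |BM| = 42.10 ✓; ∠(BM, ML) = 90.00° ✓; |ML| = 11.50 ✗.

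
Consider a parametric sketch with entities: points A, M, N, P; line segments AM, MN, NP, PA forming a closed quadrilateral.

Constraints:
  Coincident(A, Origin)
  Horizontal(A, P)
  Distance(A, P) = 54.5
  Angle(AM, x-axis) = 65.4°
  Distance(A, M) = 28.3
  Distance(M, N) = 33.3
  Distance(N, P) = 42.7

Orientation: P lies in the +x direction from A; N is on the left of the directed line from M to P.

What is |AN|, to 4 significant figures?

58.14

Checks: |MN| = 33.30 ✓; |NP| = 42.70 ✓.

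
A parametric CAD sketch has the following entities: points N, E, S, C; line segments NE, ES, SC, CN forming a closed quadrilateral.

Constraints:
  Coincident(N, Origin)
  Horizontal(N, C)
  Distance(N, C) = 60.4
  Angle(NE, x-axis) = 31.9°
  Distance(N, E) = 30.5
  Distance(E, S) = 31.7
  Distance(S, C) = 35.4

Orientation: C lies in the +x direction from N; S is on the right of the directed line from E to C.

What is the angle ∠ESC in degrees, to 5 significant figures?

68.910°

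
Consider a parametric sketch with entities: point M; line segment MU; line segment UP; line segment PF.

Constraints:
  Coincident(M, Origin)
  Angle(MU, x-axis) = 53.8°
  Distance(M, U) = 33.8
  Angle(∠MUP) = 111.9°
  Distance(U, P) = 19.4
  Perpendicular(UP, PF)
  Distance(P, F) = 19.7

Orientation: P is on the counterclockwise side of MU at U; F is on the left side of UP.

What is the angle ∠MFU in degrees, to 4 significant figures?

65.46°

M is at the origin; MU runs at 53.8° with length 33.8, so U = 33.8·(cos 53.8°, sin 53.8°) = (19.96, 27.28). ∠MUP = 111.9°, so UP runs at 53.8° + (180° − 111.9°) = 121.9° from the x-axis; with |UP| = 19.4, P = U + 19.4·(cos 121.9°, sin 121.9°) = (9.711, 43.75). UP ⟂ PF; with |PF| = 19.7 on the left of UP, F = P + 19.7·(-0.8490, -0.5284) = (-7.014, 33.34). Then cos ∠MFU = FM·FU / (|FM||FU|), giving 65.46°.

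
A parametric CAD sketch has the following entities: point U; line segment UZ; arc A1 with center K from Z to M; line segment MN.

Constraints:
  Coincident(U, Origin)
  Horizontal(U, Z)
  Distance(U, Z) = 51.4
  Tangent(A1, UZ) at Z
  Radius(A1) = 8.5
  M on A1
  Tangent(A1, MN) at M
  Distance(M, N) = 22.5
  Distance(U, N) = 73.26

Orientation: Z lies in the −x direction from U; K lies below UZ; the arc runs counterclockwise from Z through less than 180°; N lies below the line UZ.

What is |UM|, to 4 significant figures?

59.25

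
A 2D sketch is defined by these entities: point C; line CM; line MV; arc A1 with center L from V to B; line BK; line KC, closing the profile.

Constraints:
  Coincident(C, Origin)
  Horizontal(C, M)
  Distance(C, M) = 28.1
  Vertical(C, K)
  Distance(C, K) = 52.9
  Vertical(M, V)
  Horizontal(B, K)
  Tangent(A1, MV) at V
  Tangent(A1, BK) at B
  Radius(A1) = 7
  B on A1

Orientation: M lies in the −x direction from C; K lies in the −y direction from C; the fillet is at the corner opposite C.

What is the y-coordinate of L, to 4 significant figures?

-45.90

C and K share the same x with |CK| = 52.9 and K on the −y side, so K = (0.000, -52.90). The virtual corner opposite C is at (-28.10, -52.90). A1 meets MV tangentially, so LV is at right angles to MV and since A1 is tangent to BK there, LB ⟂ BK, with radius 7.0, so the center L sits 7.0 in from both sides at L = (-21.10, -45.90). So L.y = -45.90.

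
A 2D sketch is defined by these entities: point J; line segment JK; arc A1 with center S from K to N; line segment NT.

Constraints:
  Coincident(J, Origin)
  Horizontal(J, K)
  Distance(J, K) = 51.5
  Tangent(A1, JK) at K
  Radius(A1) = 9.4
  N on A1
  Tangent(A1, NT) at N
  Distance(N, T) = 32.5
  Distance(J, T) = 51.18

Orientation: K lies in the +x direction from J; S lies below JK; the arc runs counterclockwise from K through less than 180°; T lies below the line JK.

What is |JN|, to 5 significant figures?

42.991

Checks: ∠(SK, KJ) = 90.00° ✓; |SN| = 9.400 ✓; ∠(SN, NT) = 90.00° ✓; |NT| = 32.50 ✓; |JT| = 51.18 ✓.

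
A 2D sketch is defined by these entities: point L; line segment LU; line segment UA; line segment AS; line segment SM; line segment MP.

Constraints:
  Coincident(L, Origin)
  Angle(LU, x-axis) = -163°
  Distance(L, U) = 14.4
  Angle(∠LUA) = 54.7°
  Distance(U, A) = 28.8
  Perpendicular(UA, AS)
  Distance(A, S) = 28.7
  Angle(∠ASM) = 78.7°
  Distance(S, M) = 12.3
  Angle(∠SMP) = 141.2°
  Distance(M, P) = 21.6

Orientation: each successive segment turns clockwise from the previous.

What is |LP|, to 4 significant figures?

5.806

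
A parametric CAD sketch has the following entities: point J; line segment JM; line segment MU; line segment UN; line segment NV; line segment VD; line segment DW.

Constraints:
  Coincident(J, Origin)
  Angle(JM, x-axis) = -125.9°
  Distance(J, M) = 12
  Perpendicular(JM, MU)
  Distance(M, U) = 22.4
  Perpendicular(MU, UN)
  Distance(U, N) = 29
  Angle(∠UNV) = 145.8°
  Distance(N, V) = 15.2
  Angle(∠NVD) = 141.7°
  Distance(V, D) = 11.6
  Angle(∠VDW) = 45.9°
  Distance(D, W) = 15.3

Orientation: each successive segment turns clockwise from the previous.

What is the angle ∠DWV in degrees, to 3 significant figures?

49.1°

∠NVD = 141.7° gives VD at -18.4° from the x-axis; with |VD| = 11.6, D = (17.1, 28.4). ∠VDW = 45.9° gives DW at -152° from the x-axis; with |DW| = 15.3, W = (3.55, 21.4). Then cos ∠DWV = WD·WV / (|WD||WV|), giving 49.1°.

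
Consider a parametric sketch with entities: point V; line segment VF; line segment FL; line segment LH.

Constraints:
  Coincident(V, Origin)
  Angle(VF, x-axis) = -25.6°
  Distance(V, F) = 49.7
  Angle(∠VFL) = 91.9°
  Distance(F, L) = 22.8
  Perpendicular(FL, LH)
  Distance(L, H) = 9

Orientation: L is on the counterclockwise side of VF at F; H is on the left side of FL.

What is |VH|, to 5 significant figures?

47.455

∠VFL = 91.9°, so FL runs at -25.6° + (180° − 91.9°) = 62.500° from the x-axis; with |FL| = 22.8, L = F + 22.8·(cos 62.500°, sin 62.500°) = (55.349, -1.2508). FL ⟂ LH; with |LH| = 9.0 on the left of FL, H = L + 9.0·(-0.88701, 0.46175) = (47.366, 2.9049). Then |VH| = |H − V| = 47.455.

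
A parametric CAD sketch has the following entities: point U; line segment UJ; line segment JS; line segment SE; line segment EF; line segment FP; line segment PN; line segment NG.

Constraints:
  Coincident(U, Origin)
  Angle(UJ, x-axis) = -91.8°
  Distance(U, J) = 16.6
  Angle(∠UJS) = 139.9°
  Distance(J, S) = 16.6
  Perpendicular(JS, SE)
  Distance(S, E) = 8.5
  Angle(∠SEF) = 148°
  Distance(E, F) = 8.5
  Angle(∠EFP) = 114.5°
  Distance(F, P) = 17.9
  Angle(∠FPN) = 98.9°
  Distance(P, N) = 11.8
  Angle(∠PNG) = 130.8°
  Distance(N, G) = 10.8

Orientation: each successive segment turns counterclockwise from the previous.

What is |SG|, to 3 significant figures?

15.6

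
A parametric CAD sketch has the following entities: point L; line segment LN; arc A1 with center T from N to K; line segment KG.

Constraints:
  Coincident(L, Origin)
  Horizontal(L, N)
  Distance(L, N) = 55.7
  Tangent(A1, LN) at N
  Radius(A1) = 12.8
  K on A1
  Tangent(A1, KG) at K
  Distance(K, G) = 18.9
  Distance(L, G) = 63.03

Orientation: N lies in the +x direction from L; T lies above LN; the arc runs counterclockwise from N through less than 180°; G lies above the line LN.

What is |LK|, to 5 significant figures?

68.533

Checks: |TK| = 12.80 ✓; ∠(TK, KG) = 90.00° ✓; |KG| = 18.90 ✓; |LG| = 63.03 ✓.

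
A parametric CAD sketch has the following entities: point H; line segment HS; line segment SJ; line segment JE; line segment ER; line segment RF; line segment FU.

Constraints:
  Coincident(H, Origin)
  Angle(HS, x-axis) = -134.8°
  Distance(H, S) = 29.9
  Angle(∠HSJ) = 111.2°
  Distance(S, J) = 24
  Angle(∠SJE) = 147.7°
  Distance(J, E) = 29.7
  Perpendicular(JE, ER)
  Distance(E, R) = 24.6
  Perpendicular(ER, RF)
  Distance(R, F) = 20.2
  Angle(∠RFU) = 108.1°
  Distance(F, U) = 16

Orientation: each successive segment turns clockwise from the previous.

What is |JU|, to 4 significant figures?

10.43

The perpendicularity gives RF at right angles to ER, so RF runs at -55.90°; with |RF| = 20.2, F = (-28.02, 10.05). ∠RFU = 108.1° gives FU at -127.8° from the x-axis; with |FU| = 16.0, U = (-37.82, -2.592). Then |JU| = |U − J| = 10.43.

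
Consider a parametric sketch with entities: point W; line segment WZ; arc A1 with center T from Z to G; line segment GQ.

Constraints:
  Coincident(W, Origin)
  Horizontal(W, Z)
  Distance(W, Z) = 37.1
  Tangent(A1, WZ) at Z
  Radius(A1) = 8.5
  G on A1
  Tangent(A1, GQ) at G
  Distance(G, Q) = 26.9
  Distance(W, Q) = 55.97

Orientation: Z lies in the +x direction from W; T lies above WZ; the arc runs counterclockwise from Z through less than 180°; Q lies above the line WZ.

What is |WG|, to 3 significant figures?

46.5

W is at the origin; WZ is horizontal with |WZ| = 37.1 and Z on the +x side, so Z = (37.1, 0.00). A1 meets WZ tangentially, so TZ is at right angles to WZ, so T = Z + (0, 8.5) = (37.1, 8.50). Since TG ⟂ GQ (tangency), |TQ| = √(8.5² + 26.9²) = 28.2 regardless of where G sits on A1. So Q lies on both circle(W, 55.97) and circle(T, 28.2); the above-WZ intersection is Q = (42.7, 36.1). G is the foot of the tangent from Q: G = (45.6, 9.39).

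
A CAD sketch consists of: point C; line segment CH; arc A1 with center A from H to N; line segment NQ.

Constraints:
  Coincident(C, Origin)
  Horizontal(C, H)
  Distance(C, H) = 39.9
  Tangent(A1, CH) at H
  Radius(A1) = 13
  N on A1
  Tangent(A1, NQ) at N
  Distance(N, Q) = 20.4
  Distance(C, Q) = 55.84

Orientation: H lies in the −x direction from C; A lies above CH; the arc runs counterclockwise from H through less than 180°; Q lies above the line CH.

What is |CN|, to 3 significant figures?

36.1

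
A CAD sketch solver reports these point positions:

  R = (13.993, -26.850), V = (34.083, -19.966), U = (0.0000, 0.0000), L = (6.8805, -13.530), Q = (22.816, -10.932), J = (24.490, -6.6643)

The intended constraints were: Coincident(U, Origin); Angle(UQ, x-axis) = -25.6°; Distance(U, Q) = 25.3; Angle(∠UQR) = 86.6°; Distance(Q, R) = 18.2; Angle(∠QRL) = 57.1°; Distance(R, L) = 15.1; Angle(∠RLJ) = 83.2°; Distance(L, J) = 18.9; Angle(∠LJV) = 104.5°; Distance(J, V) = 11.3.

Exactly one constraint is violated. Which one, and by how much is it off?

Distance(J, V) = 11.3 — off by 5.10.

U = (0.00, 0.00) ✓; UQ at -25.60° ✓; |UQ| = 25.30 ✓; ∠UQR = 86.60° ✓; |QR| = 18.20 ✓; ∠QRL = 57.10° ✓; |RL| = 15.10 ✓; ∠RLJ = 83.20° ✓; |LJ| = 18.90 ✓; ∠LJV = 104.5° ✓; |JV| = 16.40 ✗.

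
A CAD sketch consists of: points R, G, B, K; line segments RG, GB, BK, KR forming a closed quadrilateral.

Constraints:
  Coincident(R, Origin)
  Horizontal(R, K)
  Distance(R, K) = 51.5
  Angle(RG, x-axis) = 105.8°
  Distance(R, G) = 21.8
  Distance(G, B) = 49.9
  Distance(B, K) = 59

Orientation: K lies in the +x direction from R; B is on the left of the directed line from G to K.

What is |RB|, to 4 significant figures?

62.97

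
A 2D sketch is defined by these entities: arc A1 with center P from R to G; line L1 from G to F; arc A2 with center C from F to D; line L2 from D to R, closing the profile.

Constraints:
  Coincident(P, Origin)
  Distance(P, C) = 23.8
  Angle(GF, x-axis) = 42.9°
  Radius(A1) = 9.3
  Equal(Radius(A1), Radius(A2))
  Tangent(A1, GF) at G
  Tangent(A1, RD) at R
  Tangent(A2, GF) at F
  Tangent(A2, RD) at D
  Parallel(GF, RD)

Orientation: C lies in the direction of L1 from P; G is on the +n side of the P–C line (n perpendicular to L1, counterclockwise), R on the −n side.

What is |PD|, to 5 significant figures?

25.552

The slot axis is L1's direction at 42.9°, so u = (cos 42.9°, sin 42.9°) = (0.73254, 0.68072) and n = (−sin 42.9°, cos 42.9°) = (-0.68072, 0.73254). P is at the origin and C lies 23.8 along u from P, so C = 23.8·u = (17.435, 16.201). Tangency of A1 to both parallel lines with radius 9.3 puts G and R at P ± 9.3·n: G = (-6.3307, 6.8126), R = (6.3307, -6.8126). Equal radii place F and D the same way about C: F = C + 9.3·n = (11.104, 23.014), D = C − 9.3·n = (23.765, 9.3885). Then |PD| = |D − P| = 25.552.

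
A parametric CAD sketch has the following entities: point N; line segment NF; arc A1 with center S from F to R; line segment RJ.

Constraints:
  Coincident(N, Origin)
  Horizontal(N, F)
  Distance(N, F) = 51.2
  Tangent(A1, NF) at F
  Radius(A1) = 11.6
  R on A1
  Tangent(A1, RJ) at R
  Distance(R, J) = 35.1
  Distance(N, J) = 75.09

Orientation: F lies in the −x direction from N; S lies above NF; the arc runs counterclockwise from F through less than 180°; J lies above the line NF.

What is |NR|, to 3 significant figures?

44.4

N is at the origin; N and F share the same y with |NF| = 51.2 and F on the −x side, so F = (-51.2, 0.00). A1 meets NF tangentially, so SF is at right angles to NF, so S = F + (0, 11.6) = (-51.2, 11.6). Since SR ⟂ RJ (tangency), |SJ| = √(11.6² + 35.1²) = 37.0 regardless of where R sits on A1. So J lies on both circle(N, 75.09) and circle(S, 37.0); the above-NF intersection is J = (-57.8, 48.0). R is the foot of the tangent from J: R = (-41.0, 17.1).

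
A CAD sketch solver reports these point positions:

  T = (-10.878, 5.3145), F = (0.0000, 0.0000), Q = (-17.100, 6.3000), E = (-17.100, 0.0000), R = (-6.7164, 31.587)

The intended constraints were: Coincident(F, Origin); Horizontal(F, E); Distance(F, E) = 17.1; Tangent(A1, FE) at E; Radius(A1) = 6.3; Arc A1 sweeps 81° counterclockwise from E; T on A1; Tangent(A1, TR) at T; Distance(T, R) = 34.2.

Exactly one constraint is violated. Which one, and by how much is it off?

Distance(T, R) = 34.2 — off by 7.60.

F = (0.00, 0.00) ✓; F.y = 0.00, E.y = 0.00 ✓; |FE| = 17.10 ✓; ∠(QE, EF) = 90.00° ✓; |QE| = 6.300 ✓; bearing(Q→T) − bearing(Q→E) = 81.00° ✓; |QT| = 6.300 ✓; ∠(QT, TR) = 90.00° ✓; |TR| = 26.60 ✗.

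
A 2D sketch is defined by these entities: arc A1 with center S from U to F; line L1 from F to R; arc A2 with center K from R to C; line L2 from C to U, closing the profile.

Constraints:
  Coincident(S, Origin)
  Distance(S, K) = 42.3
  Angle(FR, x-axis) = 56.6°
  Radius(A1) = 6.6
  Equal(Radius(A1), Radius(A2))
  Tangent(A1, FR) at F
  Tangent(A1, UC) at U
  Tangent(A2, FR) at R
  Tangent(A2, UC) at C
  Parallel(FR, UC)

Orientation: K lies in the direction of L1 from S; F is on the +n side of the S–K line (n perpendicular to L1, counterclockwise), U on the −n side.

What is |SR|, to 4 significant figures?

42.81

The slot axis is L1's direction at 56.6°, so u = (cos 56.6°, sin 56.6°) = (0.5505, 0.8348) and n = (−sin 56.6°, cos 56.6°) = (-0.8348, 0.5505). S is at the origin and K lies 42.3 along u from S, so K = 42.3·u = (23.29, 35.31). Tangency of A1 to both parallel lines with radius 6.6 puts F and U at S ± 6.6·n: F = (-5.510, 3.633), U = (5.510, -3.633). Equal radii place R and C the same way about K: R = K + 6.6·n = (17.78, 38.95), C = K − 6.6·n = (28.80, 31.68). Then |SR| = |R − S| = 42.81.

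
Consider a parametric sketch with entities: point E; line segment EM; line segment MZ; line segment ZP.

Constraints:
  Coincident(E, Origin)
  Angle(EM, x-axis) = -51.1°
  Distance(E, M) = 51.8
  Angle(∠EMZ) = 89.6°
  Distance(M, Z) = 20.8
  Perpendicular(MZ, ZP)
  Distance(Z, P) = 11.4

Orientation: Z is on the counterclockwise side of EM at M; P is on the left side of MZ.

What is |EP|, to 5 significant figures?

45.275

E is at the origin; EM runs at -51.1° with length 51.8, so M = 51.8·(cos -51.1°, sin -51.1°) = (32.528, -40.313). ∠EMZ = 89.6°, so MZ runs at -51.1° + (180° − 89.6°) = 39.300° from the x-axis; with |MZ| = 20.8, Z = M + 20.8·(cos 39.300°, sin 39.300°) = (48.624, -27.139). MZ is perpendicular to ZP; with |ZP| = 11.4 on the left of MZ, P = Z + 11.4·(-0.63338, 0.77384) = (41.404, -18.317). Then |EP| = |P − E| = 45.275.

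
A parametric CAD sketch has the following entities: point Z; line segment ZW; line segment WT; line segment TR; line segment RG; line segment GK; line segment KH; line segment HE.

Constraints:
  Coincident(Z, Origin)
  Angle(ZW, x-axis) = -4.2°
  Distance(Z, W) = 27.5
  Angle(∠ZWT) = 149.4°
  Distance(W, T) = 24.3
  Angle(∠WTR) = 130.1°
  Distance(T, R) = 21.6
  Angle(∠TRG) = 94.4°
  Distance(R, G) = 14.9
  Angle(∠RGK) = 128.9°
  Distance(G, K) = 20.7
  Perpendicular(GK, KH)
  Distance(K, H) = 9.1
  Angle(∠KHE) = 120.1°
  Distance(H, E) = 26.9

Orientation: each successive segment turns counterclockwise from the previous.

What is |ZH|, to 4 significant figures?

31.78

∠RGK = 128.9° gives GK at -147.0° from the x-axis; with |GK| = 20.7, K = (22.78, 23.13). GK is perpendicular to KH, so KH runs at -57.00°; with |KH| = 9.1, H = (27.74, 15.50). Then |ZH| = |H − Z| = 31.78.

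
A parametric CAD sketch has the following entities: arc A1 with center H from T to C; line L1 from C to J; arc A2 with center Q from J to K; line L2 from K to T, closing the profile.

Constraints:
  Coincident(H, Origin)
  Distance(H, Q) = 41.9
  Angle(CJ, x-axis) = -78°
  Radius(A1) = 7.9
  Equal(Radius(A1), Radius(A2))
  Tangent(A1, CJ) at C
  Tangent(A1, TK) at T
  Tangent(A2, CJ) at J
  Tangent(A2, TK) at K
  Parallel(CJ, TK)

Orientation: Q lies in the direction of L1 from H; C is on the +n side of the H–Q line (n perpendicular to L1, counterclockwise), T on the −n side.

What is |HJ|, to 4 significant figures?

42.64

The slot axis is L1's direction at -78.0°, so u = (cos -78.0°, sin -78.0°) = (0.2079, -0.9781) and n = (−sin -78.0°, cos -78.0°) = (0.9781, 0.2079). H is at the origin and Q lies 41.9 along u from H, so Q = 41.9·u = (8.711, -40.98). Tangency of A1 to both parallel lines with radius 7.9 puts C and T at H ± 7.9·n: C = (7.727, 1.643), T = (-7.727, -1.643). Equal radii place J and K the same way about Q: J = Q + 7.9·n = (16.44, -39.34), K = Q − 7.9·n = (0.9841, -42.63). Then |HJ| = |J − H| = 42.64.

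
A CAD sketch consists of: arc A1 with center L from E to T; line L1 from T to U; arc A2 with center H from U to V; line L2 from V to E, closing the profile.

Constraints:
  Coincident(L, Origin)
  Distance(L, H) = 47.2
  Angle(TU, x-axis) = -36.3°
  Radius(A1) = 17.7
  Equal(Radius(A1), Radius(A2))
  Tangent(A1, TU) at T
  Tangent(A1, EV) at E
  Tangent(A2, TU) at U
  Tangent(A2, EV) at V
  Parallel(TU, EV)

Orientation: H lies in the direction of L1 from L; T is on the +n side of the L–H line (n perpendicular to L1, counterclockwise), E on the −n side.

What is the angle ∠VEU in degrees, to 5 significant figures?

36.870°

The slot axis is L1's direction at -36.3°, so u = (cos -36.3°, sin -36.3°) = (0.80593, -0.59201) and n = (−sin -36.3°, cos -36.3°) = (0.59201, 0.80593). L is at the origin and H lies 47.2 along u from L, so H = 47.2·u = (38.040, -27.943). Tangency of A1 to both parallel lines with radius 17.7 puts T and E at L ± 17.7·n: T = (10.479, 14.265), E = (-10.479, -14.265). Equal radii place U and V the same way about H: U = H + 17.7·n = (48.518, -13.678), V = H − 17.7·n = (27.561, -42.208). Then cos ∠VEU = EV·EU / (|EV||EU|), giving 36.870°.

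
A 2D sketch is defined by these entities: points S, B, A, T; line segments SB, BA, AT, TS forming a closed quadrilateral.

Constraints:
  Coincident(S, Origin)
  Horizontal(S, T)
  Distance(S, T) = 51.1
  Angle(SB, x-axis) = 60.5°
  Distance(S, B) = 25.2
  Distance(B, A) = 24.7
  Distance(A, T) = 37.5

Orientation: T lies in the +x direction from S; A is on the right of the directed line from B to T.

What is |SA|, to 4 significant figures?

13.97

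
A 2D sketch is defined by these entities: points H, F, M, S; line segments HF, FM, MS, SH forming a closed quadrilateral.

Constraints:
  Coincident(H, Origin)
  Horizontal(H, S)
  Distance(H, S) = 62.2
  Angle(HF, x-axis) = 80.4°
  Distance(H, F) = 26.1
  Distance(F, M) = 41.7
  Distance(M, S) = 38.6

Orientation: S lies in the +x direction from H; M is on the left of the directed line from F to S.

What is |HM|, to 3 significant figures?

56.8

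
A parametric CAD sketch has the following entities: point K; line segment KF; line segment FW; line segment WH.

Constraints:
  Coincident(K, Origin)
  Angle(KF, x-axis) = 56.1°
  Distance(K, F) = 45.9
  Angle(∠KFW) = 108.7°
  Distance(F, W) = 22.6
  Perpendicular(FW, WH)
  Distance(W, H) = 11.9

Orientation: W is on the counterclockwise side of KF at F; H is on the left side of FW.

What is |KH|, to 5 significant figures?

48.884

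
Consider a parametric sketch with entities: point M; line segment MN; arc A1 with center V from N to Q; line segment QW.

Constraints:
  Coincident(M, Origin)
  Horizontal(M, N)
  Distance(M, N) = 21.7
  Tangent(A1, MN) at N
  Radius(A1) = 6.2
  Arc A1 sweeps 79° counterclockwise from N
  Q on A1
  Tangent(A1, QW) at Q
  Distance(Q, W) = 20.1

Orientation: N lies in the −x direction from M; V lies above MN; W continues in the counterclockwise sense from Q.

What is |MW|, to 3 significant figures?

27.4

On A1, N sits at bearing -90° from V; a 79° counterclockwise sweep puts Q at bearing -11°, so Q = V + 6.2·(cos -11°, sin -11°) = (-15.6, 5.02). A1 meets QW tangentially, so VQ is at right angles to QW, so QW runs along (−sin -11°, cos -11°); with |QW| = 20.1, W = (-11.8, 24.7). Then |MW| = |W − M| = 27.4.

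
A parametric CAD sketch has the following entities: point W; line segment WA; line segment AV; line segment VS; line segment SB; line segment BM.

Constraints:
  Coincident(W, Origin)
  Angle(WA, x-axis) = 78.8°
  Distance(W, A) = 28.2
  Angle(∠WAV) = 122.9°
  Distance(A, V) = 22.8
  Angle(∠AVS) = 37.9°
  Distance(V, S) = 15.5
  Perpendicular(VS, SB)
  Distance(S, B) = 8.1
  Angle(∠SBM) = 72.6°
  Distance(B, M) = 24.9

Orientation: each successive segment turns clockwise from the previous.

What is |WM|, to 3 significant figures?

53.0

W is at the origin; WA runs at 78.8° with length 28.2, so A = (5.48, 27.7). ∠WAV = 122.9° gives AV at 21.7° from the x-axis; with |AV| = 22.8, V = (26.7, 36.1). ∠AVS = 37.9° gives VS at -120° from the x-axis; with |VS| = 15.5, S = (18.8, 22.7). VS is perpendicular to SB, so SB runs at 150°; with |SB| = 8.1, B = (11.8, 26.8). ∠SBM = 72.6° gives BM at 42.2° from the x-axis; with |BM| = 24.9, M = (30.3, 43.5). Then |WM| = |M − W| = 53.0.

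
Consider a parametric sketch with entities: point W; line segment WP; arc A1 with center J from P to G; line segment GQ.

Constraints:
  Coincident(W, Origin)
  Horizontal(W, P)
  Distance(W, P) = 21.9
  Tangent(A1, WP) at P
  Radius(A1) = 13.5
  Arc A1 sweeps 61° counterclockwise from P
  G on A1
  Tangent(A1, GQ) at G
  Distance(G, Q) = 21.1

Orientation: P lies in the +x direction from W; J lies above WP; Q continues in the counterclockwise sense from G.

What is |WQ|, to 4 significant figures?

50.76

W is at the origin; WP is horizontal with |WP| = 21.9 and P on the +x side, so P = (21.90, 0.000). Tangency of A1 to WP means the radius JP is perpendicular to WP, so J = P + (0, 13.5) = (21.90, 13.50). On A1, P sits at bearing -90° from J; a 61° counterclockwise sweep puts G at bearing -29°, so G = J + 13.5·(cos -29°, sin -29°) = (33.71, 6.955). A1 meets GQ tangentially, so JG is at right angles to GQ, so GQ runs along (−sin -29°, cos -29°); with |GQ| = 21.1, Q = (43.94, 25.41). Then |WQ| = |Q − W| = 50.76.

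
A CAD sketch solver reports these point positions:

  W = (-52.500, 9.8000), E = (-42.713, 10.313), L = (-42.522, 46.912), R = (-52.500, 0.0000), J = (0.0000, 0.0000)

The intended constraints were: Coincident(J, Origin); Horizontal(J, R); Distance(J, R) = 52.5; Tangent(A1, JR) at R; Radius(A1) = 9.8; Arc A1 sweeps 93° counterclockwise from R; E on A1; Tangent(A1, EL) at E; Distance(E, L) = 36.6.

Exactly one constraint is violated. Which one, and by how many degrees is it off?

Tangent(A1, EL) at E — off by 3.30°.

J = (0.00, 0.00) ✓; J.y = 0.00, R.y = 0.00 ✓; |JR| = 52.50 ✓; ∠(WR, RJ) = 90.00° ✓; |WR| = 9.800 ✓; bearing(W→E) − bearing(W→R) = 93.00° ✓; |WE| = 9.800 ✓; ∠(WE, EL) = 93.30° ✗; |EL| = 36.60 ✓.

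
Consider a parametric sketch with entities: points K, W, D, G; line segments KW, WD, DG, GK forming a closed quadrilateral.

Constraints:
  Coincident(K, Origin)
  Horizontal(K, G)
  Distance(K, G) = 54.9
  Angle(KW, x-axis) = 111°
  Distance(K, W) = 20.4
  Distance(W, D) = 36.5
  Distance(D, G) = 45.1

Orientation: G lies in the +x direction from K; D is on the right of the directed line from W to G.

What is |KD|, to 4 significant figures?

16.79

K is at the origin; K and G share the same y with |KG| = 54.9 and G in +x, so G = (54.9, 0). KW runs at 111.0° with |KW| = 20.4, so W = (-7.311, 19.05). D is determined by |WD| = 36.5 and |DG| = 45.1 together: it lies at the intersection of circle(W, 36.5) and circle(G, 45.1). With |WG| = 65.06, the foot of the radical line on WG is 27.14 from W and the perpendicular offset is √(36.5² − 27.14²) = 24.41. Taking the right-of-WG solution: D = (11.49, -12.24).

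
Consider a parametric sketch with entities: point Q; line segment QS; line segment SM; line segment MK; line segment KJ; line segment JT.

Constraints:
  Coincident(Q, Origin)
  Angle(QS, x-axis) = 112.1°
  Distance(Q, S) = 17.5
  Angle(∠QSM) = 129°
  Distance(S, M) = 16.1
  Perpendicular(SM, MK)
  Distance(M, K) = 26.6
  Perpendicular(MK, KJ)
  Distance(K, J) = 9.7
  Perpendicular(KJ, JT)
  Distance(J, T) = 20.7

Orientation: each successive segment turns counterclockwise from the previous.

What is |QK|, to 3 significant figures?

30.1

Q is at the origin; QS runs at 112.1° with length 17.5, so S = (-6.58, 16.2). ∠QSM = 129.0° gives SM at 163° from the x-axis; with |SM| = 16.1, M = (-22.0, 20.9). SM ⟂ MK, so MK runs at -107°; with |MK| = 26.6, K = (-29.7, -4.56). Then |QK| = |K − Q| = 30.1.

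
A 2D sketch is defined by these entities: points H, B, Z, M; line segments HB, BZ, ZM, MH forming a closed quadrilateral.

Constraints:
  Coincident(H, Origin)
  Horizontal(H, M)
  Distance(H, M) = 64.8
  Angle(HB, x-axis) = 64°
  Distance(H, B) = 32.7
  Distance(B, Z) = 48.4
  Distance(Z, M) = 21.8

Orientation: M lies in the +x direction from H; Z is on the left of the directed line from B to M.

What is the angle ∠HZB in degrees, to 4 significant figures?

28.43°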